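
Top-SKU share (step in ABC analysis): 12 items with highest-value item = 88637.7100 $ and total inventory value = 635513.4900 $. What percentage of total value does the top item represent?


Top item = 88637.7100
Total = 635513.4900
Percentage = 88637.7100 / 635513.4900 * 100 = 13.9474

13.9474%


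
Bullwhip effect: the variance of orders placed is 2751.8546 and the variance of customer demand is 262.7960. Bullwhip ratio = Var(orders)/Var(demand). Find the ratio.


BW = 2751.8546 / 262.7960 = 10.4714

10.4714


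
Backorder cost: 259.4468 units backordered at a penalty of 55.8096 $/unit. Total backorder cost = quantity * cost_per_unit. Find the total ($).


Total = 259.4468 * 55.8096 = 14479.6221

14479.6221 $


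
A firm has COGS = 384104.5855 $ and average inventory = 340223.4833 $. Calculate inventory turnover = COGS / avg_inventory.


Turnover = 384104.5855 / 340223.4833 = 1.1290

1.1290


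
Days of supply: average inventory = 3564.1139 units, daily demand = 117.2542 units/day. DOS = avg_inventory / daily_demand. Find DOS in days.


DOS = 3564.1139 / 117.2542 = 30.3965

30.3965 days


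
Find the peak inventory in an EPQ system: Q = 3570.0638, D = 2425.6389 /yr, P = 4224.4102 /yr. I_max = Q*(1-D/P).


D/P = 0.5742
1 - D/P = 0.4258
I_max = 3570.0638 * 0.4258 = 1520.1479

1520.1479 units


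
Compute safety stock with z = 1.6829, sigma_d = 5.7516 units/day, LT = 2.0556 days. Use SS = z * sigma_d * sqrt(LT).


sqrt(LT) = sqrt(2.0556) = 1.4337
SS = 1.6829 * 5.7516 * 1.4337 = 13.8777

13.8777 units


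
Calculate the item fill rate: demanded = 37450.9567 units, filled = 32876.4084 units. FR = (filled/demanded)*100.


FR = 32876.4084 / 37450.9567 * 100 = 87.7852

87.7852%


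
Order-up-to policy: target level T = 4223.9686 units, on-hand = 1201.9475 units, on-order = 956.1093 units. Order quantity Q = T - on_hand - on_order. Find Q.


Inventory position = OH + OO = 1201.9475 + 956.1093 = 2158.0568
Q = 4223.9686 - 2158.0568 = 2065.9118

2065.9118 units


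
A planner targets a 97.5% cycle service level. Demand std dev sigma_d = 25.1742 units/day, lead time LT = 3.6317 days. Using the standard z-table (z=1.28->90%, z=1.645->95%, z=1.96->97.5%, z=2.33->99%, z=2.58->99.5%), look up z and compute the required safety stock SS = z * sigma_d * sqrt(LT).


From the table, SL = 97.5% corresponds to z = 1.96
sqrt(LT) = sqrt(3.6317) = 1.9057
SS = 1.96 * 25.1742 * 1.9057 = 94.0301

94.0301 units


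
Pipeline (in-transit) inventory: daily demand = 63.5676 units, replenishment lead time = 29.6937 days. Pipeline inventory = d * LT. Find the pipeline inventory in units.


Pipeline = 63.5676 * 29.6937 = 1887.5572

1887.5572 units


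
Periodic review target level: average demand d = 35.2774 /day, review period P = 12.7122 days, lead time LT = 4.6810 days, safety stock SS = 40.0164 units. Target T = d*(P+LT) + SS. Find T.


P + LT = 17.3932
d*(P+LT) = 35.2774 * 17.3932 = 613.5869
T = 613.5869 + 40.0164 = 653.6033

653.6033 units


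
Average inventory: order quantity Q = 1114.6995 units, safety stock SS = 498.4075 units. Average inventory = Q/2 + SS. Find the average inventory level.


Q/2 = 557.3497
Avg = 557.3497 + 498.4075 = 1055.7573

1055.7573 units


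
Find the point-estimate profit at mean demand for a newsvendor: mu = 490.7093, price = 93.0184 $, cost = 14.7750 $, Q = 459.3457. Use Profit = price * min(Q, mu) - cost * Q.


Sales at mu = min(459.3457, 490.7093) = 459.3457
Revenue = 93.0184 * 459.3457 = 42727.6021
Total cost = 14.7750 * 459.3457 = 6786.8327
Profit = 42727.6021 - 6786.8327 = 35940.7693

35940.7693 $


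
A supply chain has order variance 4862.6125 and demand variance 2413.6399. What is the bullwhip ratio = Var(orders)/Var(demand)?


BW = 4862.6125 / 2413.6399 = 2.0146

2.0146


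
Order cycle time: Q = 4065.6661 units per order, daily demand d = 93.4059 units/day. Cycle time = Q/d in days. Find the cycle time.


Cycle = 4065.6661 / 93.4059 = 43.5269

43.5269 days


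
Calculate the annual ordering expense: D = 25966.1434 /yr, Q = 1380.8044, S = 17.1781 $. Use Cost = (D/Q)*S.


Number of orders = D/Q = 18.8051
Cost = 18.8051 * 17.1781 = 323.0356

323.0356 $/yr


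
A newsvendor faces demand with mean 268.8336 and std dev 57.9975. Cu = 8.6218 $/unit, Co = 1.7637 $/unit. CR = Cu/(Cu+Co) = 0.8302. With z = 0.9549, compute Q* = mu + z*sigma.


CR = Cu/(Cu+Co) = 8.6218/(8.6218+1.7637) = 0.8302
z = 0.9549
Q* = 268.8336 + 0.9549 * 57.9975 = 324.2154

324.2154 units


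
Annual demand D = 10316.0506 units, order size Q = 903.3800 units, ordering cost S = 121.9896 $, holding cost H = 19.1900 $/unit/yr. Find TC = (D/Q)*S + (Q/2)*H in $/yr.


Ordering cost = D*S/Q = 1393.0471
Holding cost = Q*H/2 = 8667.9311
TC = 1393.0471 + 8667.9311 = 10060.9782

10060.9782 $/yr


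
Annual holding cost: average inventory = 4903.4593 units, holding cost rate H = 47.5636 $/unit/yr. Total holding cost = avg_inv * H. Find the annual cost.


Cost = 4903.4593 * 47.5636 = 233226.1768

233226.1768 $/yr


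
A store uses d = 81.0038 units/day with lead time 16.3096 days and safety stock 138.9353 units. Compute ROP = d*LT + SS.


d*LT = 81.0038 * 16.3096 = 1321.1396
ROP = 1321.1396 + 138.9353 = 1460.0749

1460.0749 units


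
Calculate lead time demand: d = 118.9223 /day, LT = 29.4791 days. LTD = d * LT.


LTD = 118.9223 * 29.4791 = 3505.7224

3505.7224 units


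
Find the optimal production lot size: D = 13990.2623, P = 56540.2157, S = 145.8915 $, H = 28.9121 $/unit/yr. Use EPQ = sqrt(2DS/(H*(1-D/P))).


1 - D/P = 1 - 0.2474 = 0.7526
H*(1-D/P) = 21.7581
2DS = 4082120.7047
EPQ = sqrt(187613.7124) = 433.1440

433.1440 units


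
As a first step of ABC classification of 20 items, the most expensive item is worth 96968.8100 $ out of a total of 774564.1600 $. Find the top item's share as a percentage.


Top item = 96968.8100
Total = 774564.1600
Percentage = 96968.8100 / 774564.1600 * 100 = 12.5191

12.5191%


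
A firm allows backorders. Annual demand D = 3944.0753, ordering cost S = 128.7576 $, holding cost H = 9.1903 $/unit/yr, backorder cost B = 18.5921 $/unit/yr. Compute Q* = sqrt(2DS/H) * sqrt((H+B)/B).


sqrt(2DS/H) = 332.4369
sqrt((H+B)/B) = 1.2224
Q* = 332.4369 * 1.2224 = 406.3777

406.3777 units


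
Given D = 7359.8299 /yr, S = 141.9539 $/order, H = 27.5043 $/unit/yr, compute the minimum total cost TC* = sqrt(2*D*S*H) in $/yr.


2*D*S*H = 57470595.5767
TC* = sqrt(57470595.5767) = 7580.9363

7580.9363 $/yr


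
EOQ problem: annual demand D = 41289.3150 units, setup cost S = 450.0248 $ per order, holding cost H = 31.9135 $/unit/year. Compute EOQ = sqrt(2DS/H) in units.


2*D*S = 2 * 41289.3150 * 450.0248 = 37162431.4500
2*D*S/H = 1164473.7008
EOQ = sqrt(1164473.7008) = 1079.1078

1079.1078 units


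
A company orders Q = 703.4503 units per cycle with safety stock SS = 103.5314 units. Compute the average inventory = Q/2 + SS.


Q/2 = 351.7251
Avg = 351.7251 + 103.5314 = 455.2566

455.2566 units


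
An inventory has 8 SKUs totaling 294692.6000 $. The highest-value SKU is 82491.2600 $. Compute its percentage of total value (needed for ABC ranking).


Top item = 82491.2600
Total = 294692.6000
Percentage = 82491.2600 / 294692.6000 * 100 = 27.9923

27.9923%


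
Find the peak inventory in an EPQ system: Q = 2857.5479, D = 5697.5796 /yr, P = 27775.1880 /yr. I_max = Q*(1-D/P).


D/P = 0.2051
1 - D/P = 0.7949
I_max = 2857.5479 * 0.7949 = 2271.3734

2271.3734 units


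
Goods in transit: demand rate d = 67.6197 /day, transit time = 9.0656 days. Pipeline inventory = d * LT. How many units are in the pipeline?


Pipeline = 67.6197 * 9.0656 = 613.0132

613.0132 units


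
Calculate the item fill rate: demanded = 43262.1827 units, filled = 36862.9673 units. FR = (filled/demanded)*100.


FR = 36862.9673 / 43262.1827 * 100 = 85.2083

85.2083%


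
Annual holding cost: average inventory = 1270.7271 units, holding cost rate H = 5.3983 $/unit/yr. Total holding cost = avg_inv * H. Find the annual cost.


Cost = 1270.7271 * 5.3983 = 6859.7661

6859.7661 $/yr


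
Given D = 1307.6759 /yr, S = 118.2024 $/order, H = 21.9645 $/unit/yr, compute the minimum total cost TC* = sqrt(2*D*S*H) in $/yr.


2*D*S*H = 6790124.4108
TC* = sqrt(6790124.4108) = 2605.7867

2605.7867 $/yr


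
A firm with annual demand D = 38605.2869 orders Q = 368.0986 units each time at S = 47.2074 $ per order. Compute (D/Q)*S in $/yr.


Number of orders = D/Q = 104.8776
Cost = 104.8776 * 47.2074 = 4950.9974

4950.9974 $/yr


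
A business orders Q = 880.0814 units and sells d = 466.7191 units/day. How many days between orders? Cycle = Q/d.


Cycle = 880.0814 / 466.7191 = 1.8857

1.8857 days


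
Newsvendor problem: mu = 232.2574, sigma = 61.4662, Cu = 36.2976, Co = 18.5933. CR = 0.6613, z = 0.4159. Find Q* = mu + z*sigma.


CR = Cu/(Cu+Co) = 36.2976/(36.2976+18.5933) = 0.6613
z = 0.4159
Q* = 232.2574 + 0.4159 * 61.4662 = 257.8212

257.8212 units


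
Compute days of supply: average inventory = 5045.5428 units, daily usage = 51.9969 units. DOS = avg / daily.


DOS = 5045.5428 / 51.9969 = 97.0355

97.0355 days


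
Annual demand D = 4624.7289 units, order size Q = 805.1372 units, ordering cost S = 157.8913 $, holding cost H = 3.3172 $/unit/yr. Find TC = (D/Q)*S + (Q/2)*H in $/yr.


Ordering cost = D*S/Q = 906.9317
Holding cost = Q*H/2 = 1335.4006
TC = 906.9317 + 1335.4006 = 2242.3323

2242.3323 $/yr


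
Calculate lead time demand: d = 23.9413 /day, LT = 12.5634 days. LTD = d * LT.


LTD = 23.9413 * 12.5634 = 300.7841

300.7841 units


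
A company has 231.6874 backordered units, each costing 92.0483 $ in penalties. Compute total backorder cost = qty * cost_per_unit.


Total = 231.6874 * 92.0483 = 21326.4313

21326.4313 $


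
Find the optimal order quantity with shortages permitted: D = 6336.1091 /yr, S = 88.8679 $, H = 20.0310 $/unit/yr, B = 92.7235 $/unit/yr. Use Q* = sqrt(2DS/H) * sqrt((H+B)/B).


sqrt(2DS/H) = 237.1087
sqrt((H+B)/B) = 1.1027
Q* = 237.1087 * 1.1027 = 261.4686

261.4686 units


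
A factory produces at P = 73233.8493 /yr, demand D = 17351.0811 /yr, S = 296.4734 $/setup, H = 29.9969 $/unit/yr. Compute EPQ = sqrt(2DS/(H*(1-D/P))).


1 - D/P = 1 - 0.2369 = 0.7631
H*(1-D/P) = 22.8898
2DS = 10288268.0148
EPQ = sqrt(449469.1048) = 670.4246

670.4246 units


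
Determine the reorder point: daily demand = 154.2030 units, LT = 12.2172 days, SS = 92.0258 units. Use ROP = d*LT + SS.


d*LT = 154.2030 * 12.2172 = 1883.9289
ROP = 1883.9289 + 92.0258 = 1975.9547

1975.9547 units


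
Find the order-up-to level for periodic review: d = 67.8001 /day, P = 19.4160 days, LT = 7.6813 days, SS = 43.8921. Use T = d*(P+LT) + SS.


P + LT = 27.0973
d*(P+LT) = 67.8001 * 27.0973 = 1837.1996
T = 1837.1996 + 43.8921 = 1881.0917

1881.0917 units


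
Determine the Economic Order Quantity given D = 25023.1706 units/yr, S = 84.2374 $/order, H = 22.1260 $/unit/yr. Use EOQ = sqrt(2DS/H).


2*D*S = 2 * 25023.1706 * 84.2374 = 4215773.6622
2*D*S/H = 190534.8306
EOQ = sqrt(190534.8306) = 436.5030

436.5030 units


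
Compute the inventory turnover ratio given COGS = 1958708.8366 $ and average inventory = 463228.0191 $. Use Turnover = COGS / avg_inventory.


Turnover = 1958708.8366 / 463228.0191 = 4.2284

4.2284


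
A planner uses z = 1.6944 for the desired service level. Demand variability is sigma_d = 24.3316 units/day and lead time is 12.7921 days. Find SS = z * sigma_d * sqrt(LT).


sqrt(LT) = sqrt(12.7921) = 3.5766
SS = 1.6944 * 24.3316 * 3.5766 = 147.4543

147.4543 units


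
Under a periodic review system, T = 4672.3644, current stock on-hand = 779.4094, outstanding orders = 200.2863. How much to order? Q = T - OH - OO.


Inventory position = OH + OO = 779.4094 + 200.2863 = 979.6957
Q = 4672.3644 - 979.6957 = 3692.6687

3692.6687 units


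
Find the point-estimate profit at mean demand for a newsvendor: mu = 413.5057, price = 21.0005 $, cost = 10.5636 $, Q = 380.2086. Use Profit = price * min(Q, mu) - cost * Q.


Sales at mu = min(380.2086, 413.5057) = 380.2086
Revenue = 21.0005 * 380.2086 = 7984.5707
Total cost = 10.5636 * 380.2086 = 4016.3716
Profit = 7984.5707 - 4016.3716 = 3968.1991

3968.1991 $


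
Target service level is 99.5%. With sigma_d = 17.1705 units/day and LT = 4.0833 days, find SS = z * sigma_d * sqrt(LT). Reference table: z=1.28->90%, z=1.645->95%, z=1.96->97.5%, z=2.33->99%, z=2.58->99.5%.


From the table, SL = 99.5% corresponds to z = 2.58
sqrt(LT) = sqrt(4.0833) = 2.0207
SS = 2.58 * 17.1705 * 2.0207 = 89.5176

89.5176 units


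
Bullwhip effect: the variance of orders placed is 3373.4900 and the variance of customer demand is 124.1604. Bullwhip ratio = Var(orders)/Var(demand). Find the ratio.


BW = 3373.4900 / 124.1604 = 27.1704

27.1704


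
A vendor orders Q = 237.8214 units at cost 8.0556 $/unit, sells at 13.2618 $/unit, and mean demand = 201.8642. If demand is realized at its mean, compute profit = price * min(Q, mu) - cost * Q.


Sales at mu = min(237.8214, 201.8642) = 201.8642
Revenue = 13.2618 * 201.8642 = 2677.0826
Total cost = 8.0556 * 237.8214 = 1915.7941
Profit = 2677.0826 - 1915.7941 = 761.2886

761.2886 $


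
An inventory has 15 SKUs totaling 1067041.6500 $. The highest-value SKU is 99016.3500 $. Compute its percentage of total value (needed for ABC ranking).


Top item = 99016.3500
Total = 1067041.6500
Percentage = 99016.3500 / 1067041.6500 * 100 = 9.2795

9.2795%


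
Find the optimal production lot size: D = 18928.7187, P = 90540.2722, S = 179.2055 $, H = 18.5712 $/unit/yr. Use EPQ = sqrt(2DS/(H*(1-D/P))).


1 - D/P = 1 - 0.2091 = 0.7909
H*(1-D/P) = 14.6886
2DS = 6784260.9980
EPQ = sqrt(461871.6236) = 679.6114

679.6114 units


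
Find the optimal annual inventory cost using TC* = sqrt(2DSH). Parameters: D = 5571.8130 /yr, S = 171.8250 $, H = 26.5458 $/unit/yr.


2*D*S*H = 50828664.4544
TC* = sqrt(50828664.4544) = 7129.4224

7129.4224 $/yr


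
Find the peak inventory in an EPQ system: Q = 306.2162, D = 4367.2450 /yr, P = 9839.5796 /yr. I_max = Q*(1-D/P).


D/P = 0.4438
1 - D/P = 0.5562
I_max = 306.2162 * 0.5562 = 170.3038

170.3038 units


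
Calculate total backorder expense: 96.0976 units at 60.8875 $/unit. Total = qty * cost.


Total = 96.0976 * 60.8875 = 5851.1426

5851.1426 $


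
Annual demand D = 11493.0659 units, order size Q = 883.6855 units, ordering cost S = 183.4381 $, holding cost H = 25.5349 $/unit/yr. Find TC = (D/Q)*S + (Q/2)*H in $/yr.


Ordering cost = D*S/Q = 2385.7653
Holding cost = Q*H/2 = 11282.4104
TC = 2385.7653 + 11282.4104 = 13668.1757

13668.1757 $/yr


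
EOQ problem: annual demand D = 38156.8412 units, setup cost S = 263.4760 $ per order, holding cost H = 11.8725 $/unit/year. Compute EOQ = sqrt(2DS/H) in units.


2*D*S = 2 * 38156.8412 * 263.4760 = 20106823.7840
2*D*S/H = 1693562.7529
EOQ = sqrt(1693562.7529) = 1301.3696

1301.3696 units


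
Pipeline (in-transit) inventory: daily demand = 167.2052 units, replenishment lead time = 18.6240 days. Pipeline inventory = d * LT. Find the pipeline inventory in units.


Pipeline = 167.2052 * 18.6240 = 3114.0296

3114.0296 units


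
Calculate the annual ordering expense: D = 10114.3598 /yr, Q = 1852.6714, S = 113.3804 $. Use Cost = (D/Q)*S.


Number of orders = D/Q = 5.4593
Cost = 5.4593 * 113.3804 = 618.9820

618.9820 $/yr


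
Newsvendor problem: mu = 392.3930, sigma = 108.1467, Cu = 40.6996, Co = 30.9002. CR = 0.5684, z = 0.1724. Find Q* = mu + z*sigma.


CR = Cu/(Cu+Co) = 40.6996/(40.6996+30.9002) = 0.5684
z = 0.1724
Q* = 392.3930 + 0.1724 * 108.1467 = 411.0375

411.0375 units


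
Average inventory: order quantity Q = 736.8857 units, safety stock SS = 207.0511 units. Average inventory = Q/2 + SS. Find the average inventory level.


Q/2 = 368.4429
Avg = 368.4429 + 207.0511 = 575.4940

575.4940 units


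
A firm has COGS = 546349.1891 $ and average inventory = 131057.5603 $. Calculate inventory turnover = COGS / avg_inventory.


Turnover = 546349.1891 / 131057.5603 = 4.1688

4.1688


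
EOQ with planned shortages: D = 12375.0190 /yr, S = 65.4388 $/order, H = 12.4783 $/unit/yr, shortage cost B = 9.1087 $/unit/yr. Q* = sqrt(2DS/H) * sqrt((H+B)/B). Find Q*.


sqrt(2DS/H) = 360.2698
sqrt((H+B)/B) = 1.5395
Q* = 360.2698 * 1.5395 = 554.6204

554.6204 units


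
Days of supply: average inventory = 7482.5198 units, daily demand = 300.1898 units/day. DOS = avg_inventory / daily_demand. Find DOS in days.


DOS = 7482.5198 / 300.1898 = 24.9260

24.9260 days


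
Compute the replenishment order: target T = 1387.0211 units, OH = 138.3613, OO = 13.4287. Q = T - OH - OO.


Inventory position = OH + OO = 138.3613 + 13.4287 = 151.7900
Q = 1387.0211 - 151.7900 = 1235.2311

1235.2311 units


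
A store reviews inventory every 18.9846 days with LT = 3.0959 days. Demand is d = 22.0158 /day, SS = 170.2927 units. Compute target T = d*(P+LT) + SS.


P + LT = 22.0805
d*(P+LT) = 22.0158 * 22.0805 = 486.1199
T = 486.1199 + 170.2927 = 656.4126

656.4126 units


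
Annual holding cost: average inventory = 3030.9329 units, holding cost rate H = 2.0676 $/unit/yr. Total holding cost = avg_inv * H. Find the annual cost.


Cost = 3030.9329 * 2.0676 = 6266.7569

6266.7569 $/yr


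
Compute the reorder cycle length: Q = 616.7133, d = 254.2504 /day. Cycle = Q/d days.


Cycle = 616.7133 / 254.2504 = 2.4256

2.4256 days


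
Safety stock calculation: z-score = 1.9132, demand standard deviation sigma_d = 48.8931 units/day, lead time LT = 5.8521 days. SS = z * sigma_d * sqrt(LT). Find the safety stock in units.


sqrt(LT) = sqrt(5.8521) = 2.4191
SS = 1.9132 * 48.8931 * 2.4191 = 226.2892

226.2892 units


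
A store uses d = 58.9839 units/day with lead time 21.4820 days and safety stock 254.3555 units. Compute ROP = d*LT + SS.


d*LT = 58.9839 * 21.4820 = 1267.0921
ROP = 1267.0921 + 254.3555 = 1521.4476

1521.4476 units


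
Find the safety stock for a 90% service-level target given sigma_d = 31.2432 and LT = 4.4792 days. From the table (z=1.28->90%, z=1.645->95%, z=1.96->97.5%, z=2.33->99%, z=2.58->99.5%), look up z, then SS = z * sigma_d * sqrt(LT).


From the table, SL = 90% corresponds to z = 1.28
sqrt(LT) = sqrt(4.4792) = 2.1164
SS = 1.28 * 31.2432 * 2.1164 = 84.6381

84.6381 units


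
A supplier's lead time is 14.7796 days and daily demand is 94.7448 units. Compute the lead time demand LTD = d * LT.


LTD = 94.7448 * 14.7796 = 1400.2902

1400.2902 units


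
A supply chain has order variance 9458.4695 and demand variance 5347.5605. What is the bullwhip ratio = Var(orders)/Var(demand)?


BW = 9458.4695 / 5347.5605 = 1.7687

1.7687


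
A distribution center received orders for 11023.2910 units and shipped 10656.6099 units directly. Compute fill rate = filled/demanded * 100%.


FR = 10656.6099 / 11023.2910 * 100 = 96.6736

96.6736%


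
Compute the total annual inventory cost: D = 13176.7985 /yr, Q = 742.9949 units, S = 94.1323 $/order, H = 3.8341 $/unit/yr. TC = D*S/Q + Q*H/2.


Ordering cost = D*S/Q = 1669.4090
Holding cost = Q*H/2 = 1424.3584
TC = 1669.4090 + 1424.3584 = 3093.7673

3093.7673 $/yr


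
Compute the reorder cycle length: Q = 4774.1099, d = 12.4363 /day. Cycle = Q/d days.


Cycle = 4774.1099 / 12.4363 = 383.8851

383.8851 days


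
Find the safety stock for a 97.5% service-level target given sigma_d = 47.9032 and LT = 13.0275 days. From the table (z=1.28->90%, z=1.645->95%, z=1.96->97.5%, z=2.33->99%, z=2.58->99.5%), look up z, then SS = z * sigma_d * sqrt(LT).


From the table, SL = 97.5% corresponds to z = 1.96
sqrt(LT) = sqrt(13.0275) = 3.6094
SS = 1.96 * 47.9032 * 3.6094 = 338.8841

338.8841 units


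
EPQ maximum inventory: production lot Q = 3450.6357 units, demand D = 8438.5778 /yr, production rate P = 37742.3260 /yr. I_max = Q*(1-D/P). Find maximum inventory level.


D/P = 0.2236
1 - D/P = 0.7764
I_max = 3450.6357 * 0.7764 = 2679.1290

2679.1290 units


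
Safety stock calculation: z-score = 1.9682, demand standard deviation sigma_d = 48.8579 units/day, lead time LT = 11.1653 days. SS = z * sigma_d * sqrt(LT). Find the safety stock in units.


sqrt(LT) = sqrt(11.1653) = 3.3415
SS = 1.9682 * 48.8579 * 3.3415 = 321.3211

321.3211 units


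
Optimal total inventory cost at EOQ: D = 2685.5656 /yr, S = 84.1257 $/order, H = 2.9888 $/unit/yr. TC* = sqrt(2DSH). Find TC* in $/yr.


2*D*S*H = 1350489.7940
TC* = sqrt(1350489.7940) = 1162.1058

1162.1058 $/yr


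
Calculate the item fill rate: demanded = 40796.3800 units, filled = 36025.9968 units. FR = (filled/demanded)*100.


FR = 36025.9968 / 40796.3800 * 100 = 88.3068

88.3068%


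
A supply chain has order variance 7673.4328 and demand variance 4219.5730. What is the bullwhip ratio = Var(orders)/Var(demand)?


BW = 7673.4328 / 4219.5730 = 1.8185

1.8185


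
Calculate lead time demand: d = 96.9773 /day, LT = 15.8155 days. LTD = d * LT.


LTD = 96.9773 * 15.8155 = 1533.7445

1533.7445 units


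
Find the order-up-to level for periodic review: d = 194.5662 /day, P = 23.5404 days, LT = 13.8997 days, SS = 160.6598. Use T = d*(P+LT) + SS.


P + LT = 37.4401
d*(P+LT) = 194.5662 * 37.4401 = 7284.5780
T = 7284.5780 + 160.6598 = 7445.2378

7445.2378 units


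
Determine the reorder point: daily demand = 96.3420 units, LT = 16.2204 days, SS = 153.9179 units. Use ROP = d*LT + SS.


d*LT = 96.3420 * 16.2204 = 1562.7058
ROP = 1562.7058 + 153.9179 = 1716.6237

1716.6237 units


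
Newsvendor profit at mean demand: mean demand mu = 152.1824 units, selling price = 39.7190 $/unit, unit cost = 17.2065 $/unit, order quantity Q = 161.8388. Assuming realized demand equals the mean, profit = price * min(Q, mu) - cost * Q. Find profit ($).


Sales at mu = min(161.8388, 152.1824) = 152.1824
Revenue = 39.7190 * 152.1824 = 6044.5327
Total cost = 17.2065 * 161.8388 = 2784.6793
Profit = 6044.5327 - 2784.6793 = 3259.8534

3259.8534 $


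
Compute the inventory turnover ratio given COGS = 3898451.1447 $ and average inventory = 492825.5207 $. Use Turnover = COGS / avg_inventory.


Turnover = 3898451.1447 / 492825.5207 = 7.9104

7.9104


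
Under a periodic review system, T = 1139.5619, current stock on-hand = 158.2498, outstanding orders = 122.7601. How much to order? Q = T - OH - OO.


Inventory position = OH + OO = 158.2498 + 122.7601 = 281.0099
Q = 1139.5619 - 281.0099 = 858.5520

858.5520 units


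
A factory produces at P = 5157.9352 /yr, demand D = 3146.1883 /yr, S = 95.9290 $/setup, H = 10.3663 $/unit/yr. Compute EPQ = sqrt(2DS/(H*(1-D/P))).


1 - D/P = 1 - 0.6100 = 0.3900
H*(1-D/P) = 4.0432
2DS = 603621.3949
EPQ = sqrt(149294.3569) = 386.3863

386.3863 units


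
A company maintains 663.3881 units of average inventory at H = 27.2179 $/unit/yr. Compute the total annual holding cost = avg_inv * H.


Cost = 663.3881 * 27.2179 = 18056.0310

18056.0310 $/yr


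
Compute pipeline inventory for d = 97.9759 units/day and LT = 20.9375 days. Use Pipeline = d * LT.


Pipeline = 97.9759 * 20.9375 = 2051.3704

2051.3704 units


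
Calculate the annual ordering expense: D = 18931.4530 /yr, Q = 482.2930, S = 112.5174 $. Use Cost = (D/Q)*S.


Number of orders = D/Q = 39.2530
Cost = 39.2530 * 112.5174 = 4416.6469

4416.6469 $/yr


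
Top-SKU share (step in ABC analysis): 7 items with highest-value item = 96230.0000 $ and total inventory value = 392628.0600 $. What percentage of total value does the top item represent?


Top item = 96230.0000
Total = 392628.0600
Percentage = 96230.0000 / 392628.0600 * 100 = 24.5092

24.5092%


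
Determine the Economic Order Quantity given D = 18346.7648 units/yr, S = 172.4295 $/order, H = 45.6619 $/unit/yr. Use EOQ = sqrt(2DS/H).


2*D*S = 2 * 18346.7648 * 172.4295 = 6327046.9622
2*D*S/H = 138562.9368
EOQ = sqrt(138562.9368) = 372.2404

372.2404 units


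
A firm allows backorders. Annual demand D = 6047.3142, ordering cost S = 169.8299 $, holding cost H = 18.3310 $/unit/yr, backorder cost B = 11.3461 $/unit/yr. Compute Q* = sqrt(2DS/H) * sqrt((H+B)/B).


sqrt(2DS/H) = 334.7420
sqrt((H+B)/B) = 1.6173
Q* = 334.7420 * 1.6173 = 541.3744

541.3744 units


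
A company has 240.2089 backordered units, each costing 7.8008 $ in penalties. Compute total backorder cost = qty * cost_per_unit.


Total = 240.2089 * 7.8008 = 1873.8216

1873.8216 $


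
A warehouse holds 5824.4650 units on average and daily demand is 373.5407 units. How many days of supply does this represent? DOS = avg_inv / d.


DOS = 5824.4650 / 373.5407 = 15.5926

15.5926 days


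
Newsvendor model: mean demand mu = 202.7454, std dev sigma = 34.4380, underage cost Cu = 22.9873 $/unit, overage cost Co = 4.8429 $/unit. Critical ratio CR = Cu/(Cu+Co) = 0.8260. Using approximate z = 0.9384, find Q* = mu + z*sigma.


CR = Cu/(Cu+Co) = 22.9873/(22.9873+4.8429) = 0.8260
z = 0.9384
Q* = 202.7454 + 0.9384 * 34.4380 = 235.0620

235.0620 units


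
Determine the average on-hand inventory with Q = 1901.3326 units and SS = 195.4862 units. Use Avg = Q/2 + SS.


Q/2 = 950.6663
Avg = 950.6663 + 195.4862 = 1146.1525

1146.1525 units


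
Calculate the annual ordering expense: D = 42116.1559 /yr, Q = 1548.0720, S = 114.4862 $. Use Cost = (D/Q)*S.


Number of orders = D/Q = 27.2056
Cost = 27.2056 * 114.4862 = 3114.6605

3114.6605 $/yr


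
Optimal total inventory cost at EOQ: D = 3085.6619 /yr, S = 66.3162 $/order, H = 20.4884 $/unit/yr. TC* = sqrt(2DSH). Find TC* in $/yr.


2*D*S*H = 8385056.8380
TC* = sqrt(8385056.8380) = 2895.6963

2895.6963 $/yr


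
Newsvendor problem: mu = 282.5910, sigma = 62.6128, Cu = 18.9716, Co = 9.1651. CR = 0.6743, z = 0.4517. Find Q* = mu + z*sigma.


CR = Cu/(Cu+Co) = 18.9716/(18.9716+9.1651) = 0.6743
z = 0.4517
Q* = 282.5910 + 0.4517 * 62.6128 = 310.8732

310.8732 units


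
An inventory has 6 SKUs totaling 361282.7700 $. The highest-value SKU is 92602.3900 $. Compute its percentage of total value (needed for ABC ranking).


Top item = 92602.3900
Total = 361282.7700
Percentage = 92602.3900 / 361282.7700 * 100 = 25.6316

25.6316%


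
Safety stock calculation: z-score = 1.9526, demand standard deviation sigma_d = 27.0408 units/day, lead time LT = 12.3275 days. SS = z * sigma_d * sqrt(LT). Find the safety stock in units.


sqrt(LT) = sqrt(12.3275) = 3.5111
SS = 1.9526 * 27.0408 * 3.5111 = 185.3832

185.3832 units


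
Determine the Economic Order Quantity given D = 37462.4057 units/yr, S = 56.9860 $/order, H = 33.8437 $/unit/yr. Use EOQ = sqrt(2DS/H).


2*D*S = 2 * 37462.4057 * 56.9860 = 4269665.3024
2*D*S/H = 126158.3486
EOQ = sqrt(126158.3486) = 355.1878

355.1878 units


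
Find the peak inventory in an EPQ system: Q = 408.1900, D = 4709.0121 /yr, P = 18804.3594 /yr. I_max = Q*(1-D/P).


D/P = 0.2504
1 - D/P = 0.7496
I_max = 408.1900 * 0.7496 = 305.9705

305.9705 units


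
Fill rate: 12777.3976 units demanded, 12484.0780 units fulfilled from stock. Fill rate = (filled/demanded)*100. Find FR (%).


FR = 12484.0780 / 12777.3976 * 100 = 97.7044

97.7044%


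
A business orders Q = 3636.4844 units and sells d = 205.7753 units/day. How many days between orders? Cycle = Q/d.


Cycle = 3636.4844 / 205.7753 = 17.6721

17.6721 days


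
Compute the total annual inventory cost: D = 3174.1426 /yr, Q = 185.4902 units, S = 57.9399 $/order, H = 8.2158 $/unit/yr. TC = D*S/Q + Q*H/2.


Ordering cost = D*S/Q = 991.4783
Holding cost = Q*H/2 = 761.9752
TC = 991.4783 + 761.9752 = 1753.4535

1753.4535 $/yr


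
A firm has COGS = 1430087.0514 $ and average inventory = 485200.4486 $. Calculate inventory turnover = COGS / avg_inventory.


Turnover = 1430087.0514 / 485200.4486 = 2.9474

2.9474


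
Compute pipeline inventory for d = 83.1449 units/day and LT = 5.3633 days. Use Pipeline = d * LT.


Pipeline = 83.1449 * 5.3633 = 445.9310

445.9310 units


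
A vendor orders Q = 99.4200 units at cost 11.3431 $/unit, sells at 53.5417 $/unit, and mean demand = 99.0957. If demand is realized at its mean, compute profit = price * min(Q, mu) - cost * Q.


Sales at mu = min(99.4200, 99.0957) = 99.0957
Revenue = 53.5417 * 99.0957 = 5305.7522
Total cost = 11.3431 * 99.4200 = 1127.7310
Profit = 5305.7522 - 1127.7310 = 4178.0212

4178.0212 $


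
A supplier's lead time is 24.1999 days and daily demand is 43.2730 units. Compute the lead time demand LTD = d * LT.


LTD = 43.2730 * 24.1999 = 1047.2023

1047.2023 units


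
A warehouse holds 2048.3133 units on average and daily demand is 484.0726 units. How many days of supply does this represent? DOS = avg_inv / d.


DOS = 2048.3133 / 484.0726 = 4.2314

4.2314 days


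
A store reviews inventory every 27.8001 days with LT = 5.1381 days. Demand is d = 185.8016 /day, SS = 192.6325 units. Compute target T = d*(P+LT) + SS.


P + LT = 32.9382
d*(P+LT) = 185.8016 * 32.9382 = 6119.9703
T = 6119.9703 + 192.6325 = 6312.6028

6312.6028 units


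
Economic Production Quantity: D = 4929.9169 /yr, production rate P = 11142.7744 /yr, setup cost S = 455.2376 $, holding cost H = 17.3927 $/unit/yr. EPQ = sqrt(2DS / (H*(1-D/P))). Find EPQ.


1 - D/P = 1 - 0.4424 = 0.5576
H*(1-D/P) = 9.6976
2DS = 4488567.0755
EPQ = sqrt(462852.5477) = 680.3327

680.3327 units


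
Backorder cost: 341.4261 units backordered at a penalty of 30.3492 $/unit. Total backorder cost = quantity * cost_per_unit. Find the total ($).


Total = 341.4261 * 30.3492 = 10362.0090

10362.0090 $


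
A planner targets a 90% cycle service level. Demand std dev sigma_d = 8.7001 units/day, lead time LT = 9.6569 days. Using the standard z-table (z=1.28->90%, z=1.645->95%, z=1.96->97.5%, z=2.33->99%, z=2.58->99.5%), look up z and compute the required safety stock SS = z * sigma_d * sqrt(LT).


From the table, SL = 90% corresponds to z = 1.28
sqrt(LT) = sqrt(9.6569) = 3.1076
SS = 1.28 * 8.7001 * 3.1076 = 34.6061

34.6061 units


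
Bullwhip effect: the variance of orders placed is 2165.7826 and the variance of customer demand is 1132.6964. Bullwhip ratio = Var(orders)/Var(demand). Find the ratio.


BW = 2165.7826 / 1132.6964 = 1.9121

1.9121


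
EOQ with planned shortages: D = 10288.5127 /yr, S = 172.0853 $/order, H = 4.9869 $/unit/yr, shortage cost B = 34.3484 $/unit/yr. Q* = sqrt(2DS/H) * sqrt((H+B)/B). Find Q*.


sqrt(2DS/H) = 842.6512
sqrt((H+B)/B) = 1.0701
Q* = 842.6512 * 1.0701 = 901.7493

901.7493 units


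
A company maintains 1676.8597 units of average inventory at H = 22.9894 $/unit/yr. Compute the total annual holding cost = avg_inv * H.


Cost = 1676.8597 * 22.9894 = 38549.9984

38549.9984 $/yr


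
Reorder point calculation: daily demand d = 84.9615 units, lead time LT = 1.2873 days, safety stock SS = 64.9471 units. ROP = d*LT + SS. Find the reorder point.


d*LT = 84.9615 * 1.2873 = 109.3709
ROP = 109.3709 + 64.9471 = 174.3180

174.3180 units


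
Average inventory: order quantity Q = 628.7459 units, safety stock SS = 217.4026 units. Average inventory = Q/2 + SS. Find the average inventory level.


Q/2 = 314.3730
Avg = 314.3730 + 217.4026 = 531.7756

531.7756 units


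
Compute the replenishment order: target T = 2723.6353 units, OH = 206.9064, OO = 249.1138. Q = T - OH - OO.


Inventory position = OH + OO = 206.9064 + 249.1138 = 456.0202
Q = 2723.6353 - 456.0202 = 2267.6151

2267.6151 units


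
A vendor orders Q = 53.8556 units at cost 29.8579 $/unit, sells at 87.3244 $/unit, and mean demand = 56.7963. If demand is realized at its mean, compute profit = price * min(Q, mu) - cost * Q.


Sales at mu = min(53.8556, 56.7963) = 53.8556
Revenue = 87.3244 * 53.8556 = 4702.9080
Total cost = 29.8579 * 53.8556 = 1608.0151
Profit = 4702.9080 - 1608.0151 = 3094.8928

3094.8928 $


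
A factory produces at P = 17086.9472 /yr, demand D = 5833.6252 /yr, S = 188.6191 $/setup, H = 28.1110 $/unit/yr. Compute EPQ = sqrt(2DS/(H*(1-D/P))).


1 - D/P = 1 - 0.3414 = 0.6586
H*(1-D/P) = 18.5137
2DS = 2200666.2699
EPQ = sqrt(118867.0880) = 344.7711

344.7711 units


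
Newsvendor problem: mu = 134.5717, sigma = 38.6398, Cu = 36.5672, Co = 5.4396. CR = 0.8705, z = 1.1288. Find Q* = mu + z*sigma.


CR = Cu/(Cu+Co) = 36.5672/(36.5672+5.4396) = 0.8705
z = 1.1288
Q* = 134.5717 + 1.1288 * 38.6398 = 178.1883

178.1883 units


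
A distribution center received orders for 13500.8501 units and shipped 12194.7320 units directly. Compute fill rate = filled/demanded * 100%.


FR = 12194.7320 / 13500.8501 * 100 = 90.3257

90.3257%


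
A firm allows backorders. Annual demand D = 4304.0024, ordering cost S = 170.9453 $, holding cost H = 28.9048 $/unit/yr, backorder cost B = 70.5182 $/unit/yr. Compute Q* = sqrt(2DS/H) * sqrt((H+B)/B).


sqrt(2DS/H) = 225.6290
sqrt((H+B)/B) = 1.1874
Q* = 225.6290 * 1.1874 = 267.9092

267.9092 units


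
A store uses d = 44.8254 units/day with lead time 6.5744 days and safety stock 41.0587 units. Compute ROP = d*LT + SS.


d*LT = 44.8254 * 6.5744 = 294.7001
ROP = 294.7001 + 41.0587 = 335.7588

335.7588 units


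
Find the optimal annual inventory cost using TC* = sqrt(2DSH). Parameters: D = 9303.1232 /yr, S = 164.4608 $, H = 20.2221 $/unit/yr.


2*D*S*H = 61879588.9519
TC* = sqrt(61879588.9519) = 7866.3580

7866.3580 $/yr


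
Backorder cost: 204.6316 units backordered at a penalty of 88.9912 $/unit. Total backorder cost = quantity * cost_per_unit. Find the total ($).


Total = 204.6316 * 88.9912 = 18210.4116

18210.4116 $


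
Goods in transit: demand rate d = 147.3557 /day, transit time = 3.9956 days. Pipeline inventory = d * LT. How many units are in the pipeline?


Pipeline = 147.3557 * 3.9956 = 588.7744

588.7744 units


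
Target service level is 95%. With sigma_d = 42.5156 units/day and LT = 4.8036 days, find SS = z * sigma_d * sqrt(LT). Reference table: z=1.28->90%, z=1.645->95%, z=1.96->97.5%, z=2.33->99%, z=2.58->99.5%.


From the table, SL = 95% corresponds to z = 1.645
sqrt(LT) = sqrt(4.8036) = 2.1917
SS = 1.645 * 42.5156 * 2.1917 = 153.2843

153.2843 units


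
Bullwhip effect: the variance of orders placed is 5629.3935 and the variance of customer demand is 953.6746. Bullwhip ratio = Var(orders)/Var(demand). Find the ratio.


BW = 5629.3935 / 953.6746 = 5.9028

5.9028


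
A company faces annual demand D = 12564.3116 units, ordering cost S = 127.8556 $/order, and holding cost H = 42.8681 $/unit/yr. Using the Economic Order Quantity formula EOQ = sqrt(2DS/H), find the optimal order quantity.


2*D*S = 2 * 12564.3116 * 127.8556 = 3212835.1964
2*D*S/H = 74946.9931
EOQ = sqrt(74946.9931) = 273.7645

273.7645 units


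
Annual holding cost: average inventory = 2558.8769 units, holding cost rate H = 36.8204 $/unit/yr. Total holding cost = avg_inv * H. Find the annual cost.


Cost = 2558.8769 * 36.8204 = 94218.8710

94218.8710 $/yr


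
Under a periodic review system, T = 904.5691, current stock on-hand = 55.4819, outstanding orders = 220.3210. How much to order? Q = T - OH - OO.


Inventory position = OH + OO = 55.4819 + 220.3210 = 275.8029
Q = 904.5691 - 275.8029 = 628.7662

628.7662 units


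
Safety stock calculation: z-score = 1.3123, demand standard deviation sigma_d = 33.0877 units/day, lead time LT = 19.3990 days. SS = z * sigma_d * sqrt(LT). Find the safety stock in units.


sqrt(LT) = sqrt(19.3990) = 4.4044
SS = 1.3123 * 33.0877 * 4.4044 = 191.2447

191.2447 units


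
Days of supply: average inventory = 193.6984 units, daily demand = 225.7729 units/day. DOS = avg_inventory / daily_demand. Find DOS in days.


DOS = 193.6984 / 225.7729 = 0.8579

0.8579 days


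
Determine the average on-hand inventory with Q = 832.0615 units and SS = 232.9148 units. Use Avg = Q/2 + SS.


Q/2 = 416.0308
Avg = 416.0308 + 232.9148 = 648.9456

648.9456 units


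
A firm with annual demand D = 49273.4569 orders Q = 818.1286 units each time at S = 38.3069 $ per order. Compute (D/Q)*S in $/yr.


Number of orders = D/Q = 60.2270
Cost = 60.2270 * 38.3069 = 2307.1109

2307.1109 $/yr


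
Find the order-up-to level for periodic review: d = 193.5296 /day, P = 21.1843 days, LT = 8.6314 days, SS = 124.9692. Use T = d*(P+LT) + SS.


P + LT = 29.8157
d*(P+LT) = 193.5296 * 29.8157 = 5770.2205
T = 5770.2205 + 124.9692 = 5895.1897

5895.1897 units


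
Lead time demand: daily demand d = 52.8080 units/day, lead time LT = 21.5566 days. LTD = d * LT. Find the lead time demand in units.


LTD = 52.8080 * 21.5566 = 1138.3609

1138.3609 units


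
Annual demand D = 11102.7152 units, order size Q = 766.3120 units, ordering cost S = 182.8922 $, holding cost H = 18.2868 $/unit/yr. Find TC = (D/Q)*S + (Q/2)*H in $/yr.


Ordering cost = D*S/Q = 2649.8345
Holding cost = Q*H/2 = 7006.6971
TC = 2649.8345 + 7006.6971 = 9656.5317

9656.5317 $/yr


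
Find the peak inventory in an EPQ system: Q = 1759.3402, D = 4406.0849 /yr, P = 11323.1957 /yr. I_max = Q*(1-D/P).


D/P = 0.3891
1 - D/P = 0.6109
I_max = 1759.3402 * 0.6109 = 1074.7453

1074.7453 units


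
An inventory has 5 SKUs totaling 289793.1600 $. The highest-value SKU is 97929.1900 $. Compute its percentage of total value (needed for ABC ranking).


Top item = 97929.1900
Total = 289793.1600
Percentage = 97929.1900 / 289793.1600 * 100 = 33.7928

33.7928%


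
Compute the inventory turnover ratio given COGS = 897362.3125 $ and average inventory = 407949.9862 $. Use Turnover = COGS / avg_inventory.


Turnover = 897362.3125 / 407949.9862 = 2.1997

2.1997


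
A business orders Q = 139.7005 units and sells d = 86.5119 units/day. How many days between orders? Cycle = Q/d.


Cycle = 139.7005 / 86.5119 = 1.6148

1.6148 days


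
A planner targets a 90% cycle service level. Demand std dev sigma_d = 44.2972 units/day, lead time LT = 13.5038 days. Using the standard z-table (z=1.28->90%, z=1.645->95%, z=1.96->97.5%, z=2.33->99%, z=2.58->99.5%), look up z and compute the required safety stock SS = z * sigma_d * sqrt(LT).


From the table, SL = 90% corresponds to z = 1.28
sqrt(LT) = sqrt(13.5038) = 3.6748
SS = 1.28 * 44.2972 * 3.6748 = 208.3599

208.3599 units


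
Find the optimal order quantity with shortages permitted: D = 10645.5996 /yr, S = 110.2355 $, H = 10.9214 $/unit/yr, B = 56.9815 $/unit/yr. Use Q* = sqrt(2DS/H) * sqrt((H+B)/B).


sqrt(2DS/H) = 463.5767
sqrt((H+B)/B) = 1.0916
Q* = 463.5767 * 1.0916 = 506.0563

506.0563 units


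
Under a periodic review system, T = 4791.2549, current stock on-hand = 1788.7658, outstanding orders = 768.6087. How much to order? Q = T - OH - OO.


Inventory position = OH + OO = 1788.7658 + 768.6087 = 2557.3745
Q = 4791.2549 - 2557.3745 = 2233.8804

2233.8804 units


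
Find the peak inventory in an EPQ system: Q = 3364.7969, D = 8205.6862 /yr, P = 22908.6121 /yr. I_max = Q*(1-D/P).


D/P = 0.3582
1 - D/P = 0.6418
I_max = 3364.7969 * 0.6418 = 2159.5529

2159.5529 units


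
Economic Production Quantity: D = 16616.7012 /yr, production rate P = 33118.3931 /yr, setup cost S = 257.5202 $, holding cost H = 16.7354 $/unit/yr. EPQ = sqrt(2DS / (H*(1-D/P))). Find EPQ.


1 - D/P = 1 - 0.5017 = 0.4983
H*(1-D/P) = 8.3386
2DS = 8558272.4327
EPQ = sqrt(1026338.9067) = 1013.0839

1013.0839 units


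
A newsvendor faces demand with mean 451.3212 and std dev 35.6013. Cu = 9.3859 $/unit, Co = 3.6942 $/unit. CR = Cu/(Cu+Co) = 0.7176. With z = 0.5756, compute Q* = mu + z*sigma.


CR = Cu/(Cu+Co) = 9.3859/(9.3859+3.6942) = 0.7176
z = 0.5756
Q* = 451.3212 + 0.5756 * 35.6013 = 471.8133

471.8133 units


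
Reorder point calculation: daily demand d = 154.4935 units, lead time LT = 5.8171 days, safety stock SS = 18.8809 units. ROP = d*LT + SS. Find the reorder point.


d*LT = 154.4935 * 5.8171 = 898.7041
ROP = 898.7041 + 18.8809 = 917.5850

917.5850 units
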